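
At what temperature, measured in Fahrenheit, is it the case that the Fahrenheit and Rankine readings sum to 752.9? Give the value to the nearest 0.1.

Let F be the Fahrenheit reading. The Rankine reading is R = 1·F + 459.67.
Require F + R = 752.9: (2)·F + 459.67 = 752.9.
F = (752.9 - 459.67) / (2) = 146.6.

146.6°F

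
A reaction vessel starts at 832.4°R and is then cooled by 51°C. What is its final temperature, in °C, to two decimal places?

138.29°C

Initial temperature in Celsius: (832.4 - 491.67) × 5/9 = 189.2944°C.
Final Celsius temperature: 189.2944 - 51.0000 = 138.2944°C.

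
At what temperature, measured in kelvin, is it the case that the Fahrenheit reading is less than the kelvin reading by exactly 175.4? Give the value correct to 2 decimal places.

Let K be the kelvin reading. The Fahrenheit reading is F = 1.8·K - 459.67.
Require F - K = -175.4: (0.8)·K - 459.67 = -175.4.
K = (-175.4 + 459.67) / (0.8) = 355.34.

355.34 K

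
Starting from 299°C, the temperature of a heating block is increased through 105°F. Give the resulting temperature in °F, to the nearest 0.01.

The 105°F change is an interval, so only the factor 5/9 applies: +105 × 5/9 = +58.3333°C.
Final Celsius temperature: 299.0000 + 58.3333 = 357.3333°C.
In Fahrenheit: 357.3333 × 1.8 + 32 = 675.20°F.

675.20°F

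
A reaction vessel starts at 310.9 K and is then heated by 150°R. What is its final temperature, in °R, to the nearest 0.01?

Initial temperature in Celsius: 310.9 - 273.15 = 37.7500°C.
The 150°R change is an interval, so only the factor 5/9 applies: +150 × 5/9 = +83.3333°C.
Final Celsius temperature: 37.7500 + 83.3333 = 121.0833°C.
In Rankine: 121.0833 × 1.8 + 491.67 = 709.62°R.

709.62°R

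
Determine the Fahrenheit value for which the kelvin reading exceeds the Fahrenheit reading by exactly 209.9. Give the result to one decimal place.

Let F be the Fahrenheit reading. The kelvin reading is K = 5/9·F + 255.372.
Require K - F = 209.9: (-4/9)·F + 255.372 = 209.9.
F = (209.9 - 255.372) / (-4/9) = 102.3.

102.3°F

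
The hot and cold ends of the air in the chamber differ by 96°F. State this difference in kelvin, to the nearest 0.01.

For a temperature interval the offset drops out; only the factor 5/9 applies.
96 × 5/9 = 53.33.

53.33 K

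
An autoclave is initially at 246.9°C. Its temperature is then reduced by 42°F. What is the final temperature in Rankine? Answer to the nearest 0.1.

894.1°R

The 42°F change is an interval, so only the factor 5/9 applies: -42 × 5/9 = -23.3333°C.
Final Celsius temperature: 246.9000 - 23.3333 = 223.5667°C.
In Rankine: 223.5667 × 1.8 + 491.67 = 894.1°R.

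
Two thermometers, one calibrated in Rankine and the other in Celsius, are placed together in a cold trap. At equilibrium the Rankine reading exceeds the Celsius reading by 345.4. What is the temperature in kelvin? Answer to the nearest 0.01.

Let x be the Rankine reading; then the Celsius reading is 5/9·x - 273.15.
(5/9·x - 273.15) - x = -345.4  ⇒  (-4/9)·x = -72.25  ⇒  x = 162.5625°R.
In Celsius: (162.5625 - 491.67) × 5/9 = -182.8375°C.
In kelvin: -182.8375 + 273.15 = 90.31 K.

90.31 K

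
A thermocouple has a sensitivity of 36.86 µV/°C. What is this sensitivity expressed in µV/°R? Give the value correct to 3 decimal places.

20.478 µV/°R

The quantity depends on a temperature interval, so only the ratio of degree sizes applies; the offset between the scales is irrelevant.
A change of 1°R is a change of 5/9°C, so per °R the value is 36.86 × 5/9 = 20.478.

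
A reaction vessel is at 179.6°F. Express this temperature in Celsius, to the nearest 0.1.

In Celsius: (179.6 - 32) × 5/9 = 82.0000°C.

82.0°C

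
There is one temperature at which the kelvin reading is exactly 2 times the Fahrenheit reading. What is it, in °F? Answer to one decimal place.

176.8°F

Let F be the Fahrenheit reading. The kelvin reading is K = 5/9·F + 255.372.
Require K = 2·F: 5/9·F + 255.372 = 2·F.
(-13/9)·F = -255.372  ⇒  F = 176.8.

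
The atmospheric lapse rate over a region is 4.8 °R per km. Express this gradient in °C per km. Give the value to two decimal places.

The quantity depends on a temperature interval, so only the ratio of degree sizes applies; the offset between the scales is irrelevant.
A change of 1°R is a change of 5/9°C, so 4.8 × 5/9 = 2.67.

2.67 °C/km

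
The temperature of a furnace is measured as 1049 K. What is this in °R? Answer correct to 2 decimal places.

1888.20°R

In Celsius: 1049 - 273.15 = 775.8500°C.
In Rankine: 775.8500 × 1.8 + 491.67 = 1888.20°R.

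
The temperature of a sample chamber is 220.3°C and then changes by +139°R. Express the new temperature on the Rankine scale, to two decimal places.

1027.21°R

The 139°R change is an interval, so only the factor 5/9 applies: +139 × 5/9 = +77.2222°C.
Final Celsius temperature: 220.3000 + 77.2222 = 297.5222°C.
In Rankine: 297.5222 × 1.8 + 491.67 = 1027.21°R.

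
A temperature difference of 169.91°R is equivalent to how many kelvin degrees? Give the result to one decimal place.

94.4 K

For a temperature interval the offset drops out; only the factor 5/9 applies.
169.91 × 5/9 = 94.4.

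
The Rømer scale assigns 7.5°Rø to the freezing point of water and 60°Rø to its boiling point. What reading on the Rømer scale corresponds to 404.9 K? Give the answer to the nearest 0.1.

76.7°Rø

First in Celsius: 404.9 - 273.15 = 131.7500°C.
Linearly onto the Rømer scale: 7.5 + (131.7500 / 100) × (60 - 7.5) = 76.7°Rø.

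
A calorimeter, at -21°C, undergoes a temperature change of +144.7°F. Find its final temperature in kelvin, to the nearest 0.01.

The 144.7°F change is an interval, so only the factor 5/9 applies: +144.7 × 5/9 = +80.3889°C.
Final Celsius temperature: -21.0000 + 80.3889 = 59.3889°C.
In kelvin: 59.3889 + 273.15 = 332.54 K.

332.54 K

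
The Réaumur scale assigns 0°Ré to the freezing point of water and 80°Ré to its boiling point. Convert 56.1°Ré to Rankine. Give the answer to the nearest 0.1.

617.9°R

Linear interpolation between the fixed points: C = (56.1 - 0) × 100 / (80 - 0) = 70.1250°C.
Then 70.1250 × 1.8 + 491.67 = 617.9°R.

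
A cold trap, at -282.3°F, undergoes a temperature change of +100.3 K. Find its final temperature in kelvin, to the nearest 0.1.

198.8 K

Initial temperature in Celsius: (-282.3 - 32) × 5/9 = -174.6111°C.
The 100.3 K change is an interval; Kelvin and Celsius degrees are the same size, so ΔC = +100.3°C.
Final Celsius temperature: -174.6111 + 100.3000 = -74.3111°C.
In kelvin: -74.3111 + 273.15 = 198.8 K.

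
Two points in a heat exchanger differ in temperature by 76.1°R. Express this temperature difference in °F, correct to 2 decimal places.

Rankine and Fahrenheit degrees are the same size, so the interval is unchanged: 76.10.

76.10°F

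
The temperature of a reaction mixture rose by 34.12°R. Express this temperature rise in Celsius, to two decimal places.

An interval of 1°R corresponds to 5/9°C.
34.12 × 5/9 = 18.96.

18.96°C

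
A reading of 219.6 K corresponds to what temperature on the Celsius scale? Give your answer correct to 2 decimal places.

In Celsius: 219.6 - 273.15 = -53.5500°C.

-53.55°C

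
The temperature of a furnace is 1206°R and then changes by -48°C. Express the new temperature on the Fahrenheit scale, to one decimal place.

659.9°F

Initial temperature in Celsius: (1206 - 491.67) × 5/9 = 396.8500°C.
Final Celsius temperature: 396.8500 - 48.0000 = 348.8500°C.
In Fahrenheit: 348.8500 × 1.8 + 32 = 659.9°F.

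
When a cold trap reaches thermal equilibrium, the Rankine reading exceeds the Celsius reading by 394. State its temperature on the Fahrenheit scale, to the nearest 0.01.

-187.76°F

Let x be the Celsius reading; then the Rankine reading is 1.8·x + 491.67.
(1.8·x + 491.67) - x = 394  ⇒  (0.8)·x = -97.67  ⇒  x = -122.0875°C.
In Fahrenheit: -122.0875 × 1.8 + 32 = -187.76°F.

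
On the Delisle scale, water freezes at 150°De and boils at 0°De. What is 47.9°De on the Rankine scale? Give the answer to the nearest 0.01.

614.19°R

Linear interpolation between the fixed points: C = (47.9 - 150) × 100 / (0 - 150) = 68.0667°C.
Then 68.0667 × 1.8 + 491.67 = 614.19°R.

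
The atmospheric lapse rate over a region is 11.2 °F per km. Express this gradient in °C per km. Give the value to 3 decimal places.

The quantity depends on a temperature interval, so only the ratio of degree sizes applies; the offset between the scales is irrelevant.
A change of 1°F is a change of 5/9°C, so 11.2 × 5/9 = 6.222.

6.222 °C/km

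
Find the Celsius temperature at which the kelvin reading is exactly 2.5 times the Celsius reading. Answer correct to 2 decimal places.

182.10°C

Let C be the Celsius reading. The kelvin reading is K = 1·C + 273.15.
Require K = 2.5·C: 1·C + 273.15 = 2.5·C.
(-1.5)·C = -273.15  ⇒  C = 182.10.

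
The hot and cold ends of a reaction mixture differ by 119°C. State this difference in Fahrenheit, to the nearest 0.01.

214.20°F

For a temperature interval the offset drops out; only the factor 1.8 applies.
119 × 1.8 = 214.20.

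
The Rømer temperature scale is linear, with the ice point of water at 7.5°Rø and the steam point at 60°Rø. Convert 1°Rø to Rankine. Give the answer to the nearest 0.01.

469.38°R

Linear interpolation between the fixed points: C = (1 - 7.5) × 100 / (60 - 7.5) = -12.3810°C.
Then -12.3810 × 1.8 + 491.67 = 469.38°R.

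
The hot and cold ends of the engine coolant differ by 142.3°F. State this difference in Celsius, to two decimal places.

79.06°C

Only the scale ratio 5/9 matters for a change in temperature.
142.3 × 5/9 = 79.06.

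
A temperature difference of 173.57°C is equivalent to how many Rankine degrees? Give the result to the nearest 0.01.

For a temperature interval the offset drops out; only the factor 1.8 applies.
173.57 × 1.8 = 312.43.

312.43°R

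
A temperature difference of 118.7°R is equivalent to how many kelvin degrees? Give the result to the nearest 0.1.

65.9 K

An interval of 1°R corresponds to 5/9 K.
118.7 × 5/9 = 65.9.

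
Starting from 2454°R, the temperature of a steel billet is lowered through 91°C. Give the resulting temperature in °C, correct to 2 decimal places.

Initial temperature in Celsius: (2454 - 491.67) × 5/9 = 1090.1833°C.
Final Celsius temperature: 1090.1833 - 91.0000 = 999.1833°C.

999.18°C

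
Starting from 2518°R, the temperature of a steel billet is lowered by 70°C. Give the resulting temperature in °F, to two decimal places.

Initial temperature in Celsius: (2518 - 491.67) × 5/9 = 1125.7389°C.
Final Celsius temperature: 1125.7389 - 70.0000 = 1055.7389°C.
In Fahrenheit: 1055.7389 × 1.8 + 32 = 1932.33°F.

1932.33°F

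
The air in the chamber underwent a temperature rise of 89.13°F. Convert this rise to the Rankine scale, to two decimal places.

Fahrenheit and Rankine degrees are the same size, so the interval is unchanged: 89.13.

89.13°R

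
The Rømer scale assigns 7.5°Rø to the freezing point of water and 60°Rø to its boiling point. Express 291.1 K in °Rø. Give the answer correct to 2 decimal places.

First in Celsius: 291.1 - 273.15 = 17.9500°C.
Linearly onto the Rømer scale: 7.5 + (17.9500 / 100) × (60 - 7.5) = 16.92°Rø.

16.92°Rø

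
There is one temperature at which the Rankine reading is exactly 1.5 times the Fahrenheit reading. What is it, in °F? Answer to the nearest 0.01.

Let F be the Fahrenheit reading. The Rankine reading is R = 1·F + 459.67.
Require R = 1.5·F: 1·F + 459.67 = 1.5·F.
(-0.5)·F = -459.67  ⇒  F = 919.34.

919.34°F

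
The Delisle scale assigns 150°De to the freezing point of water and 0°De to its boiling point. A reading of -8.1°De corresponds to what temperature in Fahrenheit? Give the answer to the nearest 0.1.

221.7°F

Linear interpolation between the fixed points: C = (-8.1 - 150) × 100 / (0 - 150) = 105.4000°C.
Then 105.4000 × 1.8 + 32 = 221.7°F.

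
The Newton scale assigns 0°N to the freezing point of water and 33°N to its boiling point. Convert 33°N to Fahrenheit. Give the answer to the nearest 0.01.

212.00°F

Linear interpolation between the fixed points: C = (33 - 0) × 100 / (33 - 0) = 100.0000°C.
Then 100.0000 × 1.8 + 32 = 212.00°F.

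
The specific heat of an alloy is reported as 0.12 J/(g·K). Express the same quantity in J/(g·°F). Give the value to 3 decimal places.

The quantity depends on a temperature interval, so only the ratio of degree sizes applies; the offset between the scales is irrelevant.
A change of 1°F is a change of 5/9 K, so per °F the value is 0.12 × 5/9 = 0.067.

0.067 J/(g·°F)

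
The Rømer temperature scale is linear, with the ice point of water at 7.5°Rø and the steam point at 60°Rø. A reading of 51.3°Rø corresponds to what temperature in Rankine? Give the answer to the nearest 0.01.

641.84°R

Linear interpolation between the fixed points: C = (51.3 - 7.5) × 100 / (60 - 7.5) = 83.4286°C.
Then 83.4286 × 1.8 + 491.67 = 641.84°R.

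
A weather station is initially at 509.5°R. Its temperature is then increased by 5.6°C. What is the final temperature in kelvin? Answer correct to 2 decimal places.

Initial temperature in Celsius: (509.5 - 491.67) × 5/9 = 9.9056°C.
Final Celsius temperature: 9.9056 + 5.6000 = 15.5056°C.
In kelvin: 15.5056 + 273.15 = 288.66 K.

288.66 K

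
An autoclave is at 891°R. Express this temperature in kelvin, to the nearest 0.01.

495.00 K

In Celsius: (891 - 491.67) × 5/9 = 221.8500°C.
In kelvin: 221.8500 + 273.15 = 495.00 K.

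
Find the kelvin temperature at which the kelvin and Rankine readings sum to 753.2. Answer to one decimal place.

269.0 K

Let K be the kelvin reading. The Rankine reading is R = 1.8·K.
Require K + R = 753.2: (2.8)·K = 753.2.
K = (753.2) / (2.8) = 269.0.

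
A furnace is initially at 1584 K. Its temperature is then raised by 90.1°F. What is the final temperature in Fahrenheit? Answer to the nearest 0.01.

2481.63°F

Initial temperature in Celsius: 1584 - 273.15 = 1310.8500°C.
The 90.1°F change is an interval, so only the factor 5/9 applies: +90.1 × 5/9 = +50.0556°C.
Final Celsius temperature: 1310.8500 + 50.0556 = 1360.9056°C.
In Fahrenheit: 1360.9056 × 1.8 + 32 = 2481.63°F.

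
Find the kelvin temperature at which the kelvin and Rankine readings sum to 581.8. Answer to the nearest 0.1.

Let K be the kelvin reading. The Rankine reading is R = 1.8·K.
Require K + R = 581.8: (2.8)·K = 581.8.
K = (581.8) / (2.8) = 207.8.

207.8 K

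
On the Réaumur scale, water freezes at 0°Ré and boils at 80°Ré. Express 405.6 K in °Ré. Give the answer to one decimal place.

First in Celsius: 405.6 - 273.15 = 132.4500°C.
Linearly onto the Réaumur scale: 0 + (132.4500 / 100) × (80 - 0) = 106.0°Ré.

106.0°Ré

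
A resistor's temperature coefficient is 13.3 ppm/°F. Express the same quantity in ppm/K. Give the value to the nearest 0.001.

Since only a temperature interval is involved, the additive offset between the scales drops out.
A change of 1 K is a change of 1.8°F, so per K the value is 13.3 × 1.8 = 23.940.

23.940 ppm/K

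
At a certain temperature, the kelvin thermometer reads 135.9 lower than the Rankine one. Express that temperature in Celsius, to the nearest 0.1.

Let x be the Rankine reading; then the kelvin reading is 5/9·x.
(5/9·x) - x = -135.9  ⇒  (-4/9)·x = -135.9  ⇒  x = 305.7750°R.
In Celsius: (305.775 - 491.67) × 5/9 = -103.3°C.

-103.3°C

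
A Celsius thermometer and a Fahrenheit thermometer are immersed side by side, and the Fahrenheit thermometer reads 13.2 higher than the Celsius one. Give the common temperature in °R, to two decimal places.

Let x be the Celsius reading; then the Fahrenheit reading is 1.8·x + 32.
(1.8·x + 32) - x = 13.2  ⇒  (0.8)·x = -18.8  ⇒  x = -23.5000°C.
In Rankine: -23.5000 × 1.8 + 491.67 = 449.37°R.

449.37°R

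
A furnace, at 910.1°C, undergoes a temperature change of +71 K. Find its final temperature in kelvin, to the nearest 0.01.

1254.25 K

The 71 K change is an interval; Kelvin and Celsius degrees are the same size, so ΔC = +71°C.
Final Celsius temperature: 910.1000 + 71.0000 = 981.1000°C.
In kelvin: 981.1000 + 273.15 = 1254.25 K.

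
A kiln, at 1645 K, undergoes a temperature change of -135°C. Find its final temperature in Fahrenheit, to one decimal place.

Initial temperature in Celsius: 1645 - 273.15 = 1371.8500°C.
Final Celsius temperature: 1371.8500 - 135.0000 = 1236.8500°C.
In Fahrenheit: 1236.8500 × 1.8 + 32 = 2258.3°F.

2258.3°F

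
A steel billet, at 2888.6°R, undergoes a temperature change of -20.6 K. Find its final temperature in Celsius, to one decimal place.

1311.0°C

Initial temperature in Celsius: (2888.6 - 491.67) × 5/9 = 1331.6278°C.
The 20.6 K change is an interval; Kelvin and Celsius degrees are the same size, so ΔC = -20.6°C.
Final Celsius temperature: 1331.6278 - 20.6000 = 1311.0278°C.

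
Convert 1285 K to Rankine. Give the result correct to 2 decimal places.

2313.00°R

In Celsius: 1285 - 273.15 = 1011.8500°C.
In Rankine: 1011.8500 × 1.8 + 491.67 = 2313.00°R.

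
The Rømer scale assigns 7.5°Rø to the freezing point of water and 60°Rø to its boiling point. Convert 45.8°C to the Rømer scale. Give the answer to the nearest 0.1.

Linearly onto the Rømer scale: 7.5 + (45.8000 / 100) × (60 - 7.5) = 31.5°Rø.

31.5°Rø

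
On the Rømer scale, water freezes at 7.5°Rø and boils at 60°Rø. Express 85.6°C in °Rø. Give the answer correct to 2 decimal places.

52.44°Rø

Linearly onto the Rømer scale: 7.5 + (85.6000 / 100) × (60 - 7.5) = 52.44°Rø.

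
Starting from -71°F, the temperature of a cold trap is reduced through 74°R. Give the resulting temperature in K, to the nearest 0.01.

174.82 K

Initial temperature in Celsius: (-71 - 32) × 5/9 = -57.2222°C.
The 74°R change is an interval, so only the factor 5/9 applies: -74 × 5/9 = -41.1111°C.
Final Celsius temperature: -57.2222 - 41.1111 = -98.3333°C.
In kelvin: -98.3333 + 273.15 = 174.82 K.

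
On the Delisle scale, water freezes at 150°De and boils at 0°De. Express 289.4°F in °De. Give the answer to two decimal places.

-64.50°De

First in Celsius: (289.4 - 32) × 5/9 = 143.0000°C.
Linearly onto the Delisle scale: 150 + (143.0000 / 100) × (0 - 150) = -64.50°De.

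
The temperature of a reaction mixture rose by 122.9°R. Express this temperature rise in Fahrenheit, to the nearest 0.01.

Rankine and Fahrenheit degrees are the same size, so the interval is unchanged: 122.90.

122.90°F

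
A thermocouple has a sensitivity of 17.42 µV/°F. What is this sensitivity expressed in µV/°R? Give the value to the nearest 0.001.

17.420 µV/°R

The quantity depends on a temperature interval, so only the ratio of degree sizes applies; the offset between the scales is irrelevant.
A change of 1°R is a change of 1°F, so per °R the value is 17.42 × 1 = 17.420.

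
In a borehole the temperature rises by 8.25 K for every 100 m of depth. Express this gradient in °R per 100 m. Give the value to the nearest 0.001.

14.850 °R/100 m

The quantity depends on a temperature interval, so only the ratio of degree sizes applies; the offset between the scales is irrelevant.
A change of 1 K is a change of 1.8°R, so 8.25 × 1.8 = 14.850.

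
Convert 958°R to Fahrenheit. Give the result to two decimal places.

In Celsius: (958 - 491.67) × 5/9 = 259.0722°C.
In Fahrenheit: 259.0722 × 1.8 + 32 = 498.33°F.

498.33°F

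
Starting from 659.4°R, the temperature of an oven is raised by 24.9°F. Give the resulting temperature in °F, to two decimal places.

Initial temperature in Celsius: (659.4 - 491.67) × 5/9 = 93.1833°C.
The 24.9°F change is an interval, so only the factor 5/9 applies: +24.9 × 5/9 = +13.8333°C.
Final Celsius temperature: 93.1833 + 13.8333 = 107.0167°C.
In Fahrenheit: 107.0167 × 1.8 + 32 = 224.63°F.

224.63°F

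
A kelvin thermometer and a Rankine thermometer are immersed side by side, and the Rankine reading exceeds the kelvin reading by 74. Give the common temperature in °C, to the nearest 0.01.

-180.65°C

Let x be the kelvin reading; then the Rankine reading is 1.8·x.
(1.8·x) - x = 74  ⇒  (0.8)·x = 74  ⇒  x = 92.5000 K.
In Celsius: 92.5 - 273.15 = -180.65°C.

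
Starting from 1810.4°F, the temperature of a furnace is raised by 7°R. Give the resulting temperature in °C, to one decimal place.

Initial temperature in Celsius: (1810.4 - 32) × 5/9 = 988.0000°C.
The 7°R change is an interval, so only the factor 5/9 applies: +7 × 5/9 = +3.8889°C.
Final Celsius temperature: 988.0000 + 3.8889 = 991.8889°C.

991.9°C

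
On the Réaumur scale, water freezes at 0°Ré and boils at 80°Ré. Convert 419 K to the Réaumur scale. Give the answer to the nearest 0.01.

First in Celsius: 419 - 273.15 = 145.8500°C.
Linearly onto the Réaumur scale: 0 + (145.8500 / 100) × (80 - 0) = 116.68°Ré.

116.68°Ré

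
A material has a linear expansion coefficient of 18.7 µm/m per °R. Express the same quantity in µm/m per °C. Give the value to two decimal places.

Since only a temperature interval is involved, the additive offset between the scales drops out.
A change of 1°C is a change of 1.8°R, so per °C the value is 18.7 × 1.8 = 33.66.

33.66 µm/m per °C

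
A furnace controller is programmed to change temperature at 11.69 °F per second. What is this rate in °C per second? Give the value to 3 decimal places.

The quantity depends on a temperature interval, so only the ratio of degree sizes applies; the offset between the scales is irrelevant.
A change of 1°F is a change of 5/9°C, so 11.69 × 5/9 = 6.494.

6.494 °C/second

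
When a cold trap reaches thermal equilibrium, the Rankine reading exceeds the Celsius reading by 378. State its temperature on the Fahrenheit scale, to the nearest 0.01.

-223.76°F

Let x be the Rankine reading; then the Celsius reading is 5/9·x - 273.15.
(5/9·x - 273.15) - x = -378  ⇒  (-4/9)·x = -104.85  ⇒  x = 235.9125°R.
In Celsius: (235.9125 - 491.67) × 5/9 = -142.0875°C.
In Fahrenheit: -142.0875 × 1.8 + 32 = -223.76°F.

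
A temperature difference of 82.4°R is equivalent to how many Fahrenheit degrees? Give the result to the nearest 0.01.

82.40°F

Rankine and Fahrenheit degrees are the same size, so the interval is unchanged: 82.40.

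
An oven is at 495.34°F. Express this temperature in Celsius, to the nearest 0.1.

In Celsius: (495.34 - 32) × 5/9 = 257.4111°C.

257.4°C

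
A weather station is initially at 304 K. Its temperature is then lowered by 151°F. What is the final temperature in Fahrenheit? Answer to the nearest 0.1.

-63.5°F

Initial temperature in Celsius: 304 - 273.15 = 30.8500°C.
The 151°F change is an interval, so only the factor 5/9 applies: -151 × 5/9 = -83.8889°C.
Final Celsius temperature: 30.8500 - 83.8889 = -53.0389°C.
In Fahrenheit: -53.0389 × 1.8 + 32 = -63.5°F.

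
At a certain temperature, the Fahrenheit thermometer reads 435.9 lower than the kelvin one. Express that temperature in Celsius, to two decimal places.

Let x be the kelvin reading; then the Fahrenheit reading is 1.8·x - 459.67.
(1.8·x - 459.67) - x = -435.9  ⇒  (0.8)·x = 23.77  ⇒  x = 29.7125 K.
In Celsius: 29.7125 - 273.15 = -243.44°C.

-243.44°C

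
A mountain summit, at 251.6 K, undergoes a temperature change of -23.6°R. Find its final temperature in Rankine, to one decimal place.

Initial temperature in Celsius: 251.6 - 273.15 = -21.5500°C.
The 23.6°R change is an interval, so only the factor 5/9 applies: -23.6 × 5/9 = -13.1111°C.
Final Celsius temperature: -21.5500 - 13.1111 = -34.6611°C.
In Rankine: -34.6611 × 1.8 + 491.67 = 429.3°R.

429.3°R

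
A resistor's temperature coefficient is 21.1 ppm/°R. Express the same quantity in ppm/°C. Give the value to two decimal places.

Since only a temperature interval is involved, the additive offset between the scales drops out.
A change of 1°C is a change of 1.8°R, so per °C the value is 21.1 × 1.8 = 37.98.

37.98 ppm/°C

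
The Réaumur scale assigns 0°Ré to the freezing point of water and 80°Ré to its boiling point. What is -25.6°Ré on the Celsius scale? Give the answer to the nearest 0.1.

-32.0°C

Linear interpolation between the fixed points: C = (-25.6 - 0) × 100 / (80 - 0) = -32.0000°C.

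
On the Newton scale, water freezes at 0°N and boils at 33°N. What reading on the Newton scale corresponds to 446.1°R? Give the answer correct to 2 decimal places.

-8.35°N

First in Celsius: (446.1 - 491.67) × 5/9 = -25.3167°C.
Linearly onto the Newton scale: 0 + (-25.3167 / 100) × (33 - 0) = -8.35°N.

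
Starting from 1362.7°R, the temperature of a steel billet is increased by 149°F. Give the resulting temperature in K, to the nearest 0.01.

Initial temperature in Celsius: (1362.7 - 491.67) × 5/9 = 483.9056°C.
The 149°F change is an interval, so only the factor 5/9 applies: +149 × 5/9 = +82.7778°C.
Final Celsius temperature: 483.9056 + 82.7778 = 566.6833°C.
In kelvin: 566.6833 + 273.15 = 839.83 K.

839.83 K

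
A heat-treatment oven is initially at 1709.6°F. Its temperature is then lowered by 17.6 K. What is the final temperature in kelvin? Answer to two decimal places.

Initial temperature in Celsius: (1709.6 - 32) × 5/9 = 932.0000°C.
The 17.6 K change is an interval; Kelvin and Celsius degrees are the same size, so ΔC = -17.6°C.
Final Celsius temperature: 932.0000 - 17.6000 = 914.4000°C.
In kelvin: 914.4000 + 273.15 = 1187.55 K.

1187.55 K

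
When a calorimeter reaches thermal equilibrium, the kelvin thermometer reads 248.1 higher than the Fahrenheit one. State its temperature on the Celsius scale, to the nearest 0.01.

Let x be the Fahrenheit reading; then the kelvin reading is 5/9·x + 255.372.
(5/9·x + 255.372) - x = 248.1  ⇒  (-4/9)·x = -7.27222  ⇒  x = 16.3625°F.
In Celsius: (16.3625 - 32) × 5/9 = -8.69°C.

-8.69°C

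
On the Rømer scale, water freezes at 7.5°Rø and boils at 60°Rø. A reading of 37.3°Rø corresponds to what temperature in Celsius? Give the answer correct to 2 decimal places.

Linear interpolation between the fixed points: C = (37.3 - 7.5) × 100 / (60 - 7.5) = 56.7619°C.

56.76°C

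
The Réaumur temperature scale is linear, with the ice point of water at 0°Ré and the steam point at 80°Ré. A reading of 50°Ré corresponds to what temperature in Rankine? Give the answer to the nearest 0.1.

604.2°R

Linear interpolation between the fixed points: C = (50 - 0) × 100 / (80 - 0) = 62.5000°C.
Then 62.5000 × 1.8 + 491.67 = 604.2°R.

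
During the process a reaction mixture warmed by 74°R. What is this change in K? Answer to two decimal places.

41.11 K

For a temperature interval the offset drops out; only the factor 5/9 applies.
74 × 5/9 = 41.11.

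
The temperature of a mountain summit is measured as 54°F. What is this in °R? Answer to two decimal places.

513.67°R

In Celsius: (54 - 32) × 5/9 = 12.2222°C.
In Rankine: 12.2222 × 1.8 + 491.67 = 513.67°R.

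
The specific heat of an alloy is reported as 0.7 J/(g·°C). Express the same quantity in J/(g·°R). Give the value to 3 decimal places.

Since only a temperature interval is involved, the additive offset between the scales drops out.
A change of 1°R is a change of 5/9°C, so per °R the value is 0.7 × 5/9 = 0.389.

0.389 J/(g·°R)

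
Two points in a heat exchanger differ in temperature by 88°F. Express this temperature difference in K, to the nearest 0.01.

48.89 K

An interval of 1°F corresponds to 5/9 K.
88 × 5/9 = 48.89.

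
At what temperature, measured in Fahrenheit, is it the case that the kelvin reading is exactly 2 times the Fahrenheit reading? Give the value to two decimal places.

176.80°F

Let F be the Fahrenheit reading. The kelvin reading is K = 5/9·F + 255.372.
Require K = 2·F: 5/9·F + 255.372 = 2·F.
(-13/9)·F = -255.372  ⇒  F = 176.80.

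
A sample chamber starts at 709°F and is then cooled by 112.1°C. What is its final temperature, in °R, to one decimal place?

Initial temperature in Celsius: (709 - 32) × 5/9 = 376.1111°C.
Final Celsius temperature: 376.1111 - 112.1000 = 264.0111°C.
In Rankine: 264.0111 × 1.8 + 491.67 = 966.9°R.

966.9°R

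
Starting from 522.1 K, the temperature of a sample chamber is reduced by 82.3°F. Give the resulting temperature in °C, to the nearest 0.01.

203.23°C

Initial temperature in Celsius: 522.1 - 273.15 = 248.9500°C.
The 82.3°F change is an interval, so only the factor 5/9 applies: -82.3 × 5/9 = -45.7222°C.
Final Celsius temperature: 248.9500 - 45.7222 = 203.2278°C.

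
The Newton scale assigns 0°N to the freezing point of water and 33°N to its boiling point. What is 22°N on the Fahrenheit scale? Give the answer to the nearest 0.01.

Linear interpolation between the fixed points: C = (22 - 0) × 100 / (33 - 0) = 66.6667°C.
Then 66.6667 × 1.8 + 32 = 152.00°F.

152.00°F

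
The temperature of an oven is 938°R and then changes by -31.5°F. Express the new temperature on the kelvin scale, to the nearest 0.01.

Initial temperature in Celsius: (938 - 491.67) × 5/9 = 247.9611°C.
The 31.5°F change is an interval, so only the factor 5/9 applies: -31.5 × 5/9 = -17.5000°C.
Final Celsius temperature: 247.9611 - 17.5000 = 230.4611°C.
In kelvin: 230.4611 + 273.15 = 503.61 K.

503.61 K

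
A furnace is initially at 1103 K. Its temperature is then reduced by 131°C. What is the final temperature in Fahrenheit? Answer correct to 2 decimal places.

Initial temperature in Celsius: 1103 - 273.15 = 829.8500°C.
Final Celsius temperature: 829.8500 - 131.0000 = 698.8500°C.
In Fahrenheit: 698.8500 × 1.8 + 32 = 1289.93°F.

1289.93°F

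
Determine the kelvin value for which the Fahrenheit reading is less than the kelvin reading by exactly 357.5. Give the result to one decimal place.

Let K be the kelvin reading. The Fahrenheit reading is F = 1.8·K - 459.67.
Require F - K = -357.5: (0.8)·K - 459.67 = -357.5.
K = (-357.5 + 459.67) / (0.8) = 127.7.

127.7 K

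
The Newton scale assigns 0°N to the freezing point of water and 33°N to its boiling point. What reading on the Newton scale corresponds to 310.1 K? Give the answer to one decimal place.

12.2°N

First in Celsius: 310.1 - 273.15 = 36.9500°C.
Linearly onto the Newton scale: 0 + (36.9500 / 100) × (33 - 0) = 12.2°N.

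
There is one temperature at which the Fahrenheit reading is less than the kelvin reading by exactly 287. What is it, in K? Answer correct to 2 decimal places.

215.84 K

Let K be the kelvin reading. The Fahrenheit reading is F = 1.8·K - 459.67.
Require F - K = -287: (0.8)·K - 459.67 = -287.
K = (-287 + 459.67) / (0.8) = 215.84.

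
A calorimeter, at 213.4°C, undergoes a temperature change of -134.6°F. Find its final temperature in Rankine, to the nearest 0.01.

741.19°R

The 134.6°F change is an interval, so only the factor 5/9 applies: -134.6 × 5/9 = -74.7778°C.
Final Celsius temperature: 213.4000 - 74.7778 = 138.6222°C.
In Rankine: 138.6222 × 1.8 + 491.67 = 741.19°R.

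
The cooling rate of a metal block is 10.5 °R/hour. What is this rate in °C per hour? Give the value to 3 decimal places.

5.833 °C/hour

The quantity depends on a temperature interval, so only the ratio of degree sizes applies; the offset between the scales is irrelevant.
A change of 1°R is a change of 5/9°C, so 10.5 × 5/9 = 5.833.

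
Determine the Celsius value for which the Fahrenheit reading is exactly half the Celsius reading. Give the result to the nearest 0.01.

Let C be the Celsius reading. The Fahrenheit reading is F = 1.8·C + 32.
Require F = 0.5·C: 1.8·C + 32 = 0.5·C.
(1.3)·C = -32  ⇒  C = -24.62.

-24.62°C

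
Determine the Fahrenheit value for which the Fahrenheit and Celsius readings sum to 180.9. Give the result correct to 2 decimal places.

127.72°F

Let F be the Fahrenheit reading. The Celsius reading is C = 5/9·F - 17.7778.
Require F + C = 180.9: (14/9)·F - 17.7778 = 180.9.
F = (180.9 + 17.7778) / (14/9) = 127.72.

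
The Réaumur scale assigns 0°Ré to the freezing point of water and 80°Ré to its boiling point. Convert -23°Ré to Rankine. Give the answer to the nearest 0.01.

439.92°R

Linear interpolation between the fixed points: C = (-23 - 0) × 100 / (80 - 0) = -28.7500°C.
Then -28.7500 × 1.8 + 491.67 = 439.92°R.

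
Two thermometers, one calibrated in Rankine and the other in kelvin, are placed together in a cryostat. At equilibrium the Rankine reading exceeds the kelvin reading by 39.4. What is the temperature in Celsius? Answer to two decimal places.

-223.90°C

Let x be the Rankine reading; then the kelvin reading is 5/9·x.
(5/9·x) - x = -39.4  ⇒  (-4/9)·x = -39.4  ⇒  x = 88.6500°R.
In Celsius: (88.65 - 491.67) × 5/9 = -223.90°C.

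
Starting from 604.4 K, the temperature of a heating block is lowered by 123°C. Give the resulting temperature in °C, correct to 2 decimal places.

208.25°C

Initial temperature in Celsius: 604.4 - 273.15 = 331.2500°C.
Final Celsius temperature: 331.2500 - 123.0000 = 208.2500°C.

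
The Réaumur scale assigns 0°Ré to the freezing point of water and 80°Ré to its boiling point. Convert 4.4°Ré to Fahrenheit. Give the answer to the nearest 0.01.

Linear interpolation between the fixed points: C = (4.4 - 0) × 100 / (80 - 0) = 5.5000°C.
Then 5.5000 × 1.8 + 32 = 41.90°F.

41.90°F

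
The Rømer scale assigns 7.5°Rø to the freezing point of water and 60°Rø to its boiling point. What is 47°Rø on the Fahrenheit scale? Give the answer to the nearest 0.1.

Linear interpolation between the fixed points: C = (47 - 7.5) × 100 / (60 - 7.5) = 75.2381°C.
Then 75.2381 × 1.8 + 32 = 167.4°F.

167.4°F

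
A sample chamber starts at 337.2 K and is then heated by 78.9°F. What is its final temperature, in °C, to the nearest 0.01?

107.88°C

Initial temperature in Celsius: 337.2 - 273.15 = 64.0500°C.
The 78.9°F change is an interval, so only the factor 5/9 applies: +78.9 × 5/9 = +43.8333°C.
Final Celsius temperature: 64.0500 + 43.8333 = 107.8833°C.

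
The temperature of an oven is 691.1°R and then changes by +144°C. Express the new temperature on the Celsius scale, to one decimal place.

254.8°C

Initial temperature in Celsius: (691.1 - 491.67) × 5/9 = 110.7944°C.
Final Celsius temperature: 110.7944 + 144.0000 = 254.7944°C.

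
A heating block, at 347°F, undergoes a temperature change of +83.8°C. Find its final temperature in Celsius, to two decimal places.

Initial temperature in Celsius: (347 - 32) × 5/9 = 175.0000°C.
Final Celsius temperature: 175.0000 + 83.8000 = 258.8000°C.

258.80°C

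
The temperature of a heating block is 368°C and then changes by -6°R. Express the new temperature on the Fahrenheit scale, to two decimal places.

688.40°F

The 6°R change is an interval, so only the factor 5/9 applies: -6 × 5/9 = -3.3333°C.
Final Celsius temperature: 368.0000 - 3.3333 = 364.6667°C.
In Fahrenheit: 364.6667 × 1.8 + 32 = 688.40°F.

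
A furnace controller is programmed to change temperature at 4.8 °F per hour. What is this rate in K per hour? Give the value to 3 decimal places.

The quantity depends on a temperature interval, so only the ratio of degree sizes applies; the offset between the scales is irrelevant.
A change of 1°F is a change of 5/9 K, so 4.8 × 5/9 = 2.667.

2.667 K/hour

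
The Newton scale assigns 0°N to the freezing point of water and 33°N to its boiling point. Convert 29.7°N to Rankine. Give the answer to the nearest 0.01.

Linear interpolation between the fixed points: C = (29.7 - 0) × 100 / (33 - 0) = 90.0000°C.
Then 90.0000 × 1.8 + 491.67 = 653.67°R.

653.67°R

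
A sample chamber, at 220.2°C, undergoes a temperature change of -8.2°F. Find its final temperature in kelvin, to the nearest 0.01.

488.79 K

The 8.2°F change is an interval, so only the factor 5/9 applies: -8.2 × 5/9 = -4.5556°C.
Final Celsius temperature: 220.2000 - 4.5556 = 215.6444°C.
In kelvin: 215.6444 + 273.15 = 488.79 K.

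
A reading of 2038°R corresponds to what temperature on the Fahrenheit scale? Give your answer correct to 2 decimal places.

In Celsius: (2038 - 491.67) × 5/9 = 859.0722°C.
In Fahrenheit: 859.0722 × 1.8 + 32 = 1578.33°F.

1578.33°F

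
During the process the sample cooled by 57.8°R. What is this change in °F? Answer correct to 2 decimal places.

Rankine and Fahrenheit degrees are the same size, so the interval is unchanged: 57.80.

57.80°F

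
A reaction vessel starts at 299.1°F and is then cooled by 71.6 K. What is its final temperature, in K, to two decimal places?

349.94 K

Initial temperature in Celsius: (299.1 - 32) × 5/9 = 148.3889°C.
The 71.6 K change is an interval; Kelvin and Celsius degrees are the same size, so ΔC = -71.6°C.
Final Celsius temperature: 148.3889 - 71.6000 = 76.7889°C.
In kelvin: 76.7889 + 273.15 = 349.94 K.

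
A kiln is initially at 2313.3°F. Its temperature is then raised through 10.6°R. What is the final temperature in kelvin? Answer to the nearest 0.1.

Initial temperature in Celsius: (2313.3 - 32) × 5/9 = 1267.3889°C.
The 10.6°R change is an interval, so only the factor 5/9 applies: +10.6 × 5/9 = +5.8889°C.
Final Celsius temperature: 1267.3889 + 5.8889 = 1273.2778°C.
In kelvin: 1273.2778 + 273.15 = 1546.4 K.

1546.4 K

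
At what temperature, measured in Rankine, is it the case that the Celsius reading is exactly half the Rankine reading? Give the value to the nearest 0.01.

4916.70°R

Let R be the Rankine reading. The Celsius reading is C = 5/9·R - 273.15.
Require C = 0.5·R: 5/9·R - 273.15 = 0.5·R.
(1/18)·R = 273.15  ⇒  R = 4916.70.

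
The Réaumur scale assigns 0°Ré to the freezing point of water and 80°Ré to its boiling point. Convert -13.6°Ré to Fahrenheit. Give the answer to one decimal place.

1.4°F

Linear interpolation between the fixed points: C = (-13.6 - 0) × 100 / (80 - 0) = -17.0000°C.
Then -17.0000 × 1.8 + 32 = 1.4°F.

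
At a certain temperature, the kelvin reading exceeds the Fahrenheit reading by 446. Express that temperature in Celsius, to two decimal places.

Let x be the kelvin reading; then the Fahrenheit reading is 1.8·x - 459.67.
(1.8·x - 459.67) - x = -446  ⇒  (0.8)·x = 13.67  ⇒  x = 17.0875 K.
In Celsius: 17.0875 - 273.15 = -256.06°C.

-256.06°C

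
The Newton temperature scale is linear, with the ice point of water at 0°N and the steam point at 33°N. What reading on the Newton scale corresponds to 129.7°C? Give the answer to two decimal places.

42.80°N

Linearly onto the Newton scale: 0 + (129.7000 / 100) × (33 - 0) = 42.80°N.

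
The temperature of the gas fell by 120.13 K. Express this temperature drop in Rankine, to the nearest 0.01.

Only the scale ratio 1.8 matters for a change in temperature.
120.13 × 1.8 = 216.23.

216.23°R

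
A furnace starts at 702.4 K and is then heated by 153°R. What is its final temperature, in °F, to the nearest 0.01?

957.65°F

Initial temperature in Celsius: 702.4 - 273.15 = 429.2500°C.
The 153°R change is an interval, so only the factor 5/9 applies: +153 × 5/9 = +85.0000°C.
Final Celsius temperature: 429.2500 + 85.0000 = 514.2500°C.
In Fahrenheit: 514.2500 × 1.8 + 32 = 957.65°F.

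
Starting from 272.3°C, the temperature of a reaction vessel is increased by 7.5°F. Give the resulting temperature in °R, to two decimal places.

989.31°R

The 7.5°F change is an interval, so only the factor 5/9 applies: +7.5 × 5/9 = +4.1667°C.
Final Celsius temperature: 272.3000 + 4.1667 = 276.4667°C.
In Rankine: 276.4667 × 1.8 + 491.67 = 989.31°R.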